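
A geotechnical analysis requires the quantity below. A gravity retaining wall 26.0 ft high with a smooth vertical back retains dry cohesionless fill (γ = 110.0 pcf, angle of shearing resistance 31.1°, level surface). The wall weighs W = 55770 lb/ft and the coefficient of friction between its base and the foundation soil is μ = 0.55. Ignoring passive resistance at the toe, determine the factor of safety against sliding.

2.59

K_a = tan²(45° − 31.1°/2) = 0.3188.
P_a = ½K_aγH² = 0.5×0.3188×110.0×26.0² = 11850 lb/ft, acting at H/3 = 8.667 ft above the base.
FS_sliding = μW / P_a = 0.55×55770 / 11850 = 2.588.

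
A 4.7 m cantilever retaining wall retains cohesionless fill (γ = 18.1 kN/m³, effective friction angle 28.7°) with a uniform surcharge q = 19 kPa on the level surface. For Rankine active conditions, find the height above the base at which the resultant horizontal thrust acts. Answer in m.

K_a = 0.3511.
Triangular part P₁ = ½K_aγH² = 70.20 at H/3 = 1.567 m; rectangular part P₂ = K_a q H = 31.36 at H/2 = 2.350 m.
ȳ = (P₁·1.567 + P₂·2.350)/(P₁+P₂) = 1.809 m.

1.81 m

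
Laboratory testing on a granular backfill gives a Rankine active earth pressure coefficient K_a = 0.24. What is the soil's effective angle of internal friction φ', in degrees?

37.8°

K_a = tan²(45° − φ/2) ⇒ 45° − φ/2 = arctan(√0.24) = 26.10°.
φ = 2(45° − 26.10°) = 37.80°.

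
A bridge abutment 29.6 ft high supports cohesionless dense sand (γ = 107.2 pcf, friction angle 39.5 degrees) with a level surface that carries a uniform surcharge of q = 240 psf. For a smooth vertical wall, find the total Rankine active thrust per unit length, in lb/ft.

K_a = tan²(45° − φ/2) = 0.2224.
Soil triangle: ½ K_a γ H² = 0.5×0.2224×107.2×29.6² = 10450 lb/ft.
Surcharge rectangle: K_a q H = 0.2224×240×29.6 = 1580 lb/ft.
Total = 10450 + 1580 = 12030 lb/ft.

12000 lb/ft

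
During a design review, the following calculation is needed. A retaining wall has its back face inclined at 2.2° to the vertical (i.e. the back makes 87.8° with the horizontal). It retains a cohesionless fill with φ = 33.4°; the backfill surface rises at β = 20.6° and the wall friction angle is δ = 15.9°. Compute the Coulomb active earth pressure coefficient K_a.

K_a = sin²(α+φ) / [sin²α · sin(α−δ) · (1 + √{sin(φ+δ)sin(φ−β) / (sin(α−δ)sin(α+β))})²].
With α = 87.8°, φ = 33.4°, δ = 15.9°, β = 20.6°: K_a = 0.3762.

0.376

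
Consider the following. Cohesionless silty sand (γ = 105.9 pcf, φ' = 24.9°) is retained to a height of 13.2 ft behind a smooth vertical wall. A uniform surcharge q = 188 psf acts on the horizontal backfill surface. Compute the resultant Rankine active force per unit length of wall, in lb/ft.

4770 lb/ft

K_a = tan²(45° − φ/2) = 0.4074.
Soil triangle: ½ K_a γ H² = 0.5×0.4074×105.9×13.2² = 3759 lb/ft.
Surcharge rectangle: K_a q H = 0.4074×188×13.2 = 1011 lb/ft.
Total = 3759 + 1011 = 4770 lb/ft.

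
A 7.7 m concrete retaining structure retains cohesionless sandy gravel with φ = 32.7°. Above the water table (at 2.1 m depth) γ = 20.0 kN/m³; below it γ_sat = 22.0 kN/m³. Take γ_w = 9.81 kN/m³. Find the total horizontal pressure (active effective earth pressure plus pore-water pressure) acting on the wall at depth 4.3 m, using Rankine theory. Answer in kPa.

42.1 kPa

K_a = (1 − sin φ)/(1 + sin φ) = 0.2985.
γ' = 22.0 − 9.81 = 12.19 kN/m³.
Effective vertical stress at 4.3 m: σ'_v = 20.0×2.1 + 12.19×2.20 = 68.82 kPa.
σ'_h = K_a σ'_v = 0.2985 × 68.82 = 20.54 kPa; u = γ_w × 2.20 = 21.58 kPa.
Total σ_h = 20.54 + 21.58 = 42.12 kPa.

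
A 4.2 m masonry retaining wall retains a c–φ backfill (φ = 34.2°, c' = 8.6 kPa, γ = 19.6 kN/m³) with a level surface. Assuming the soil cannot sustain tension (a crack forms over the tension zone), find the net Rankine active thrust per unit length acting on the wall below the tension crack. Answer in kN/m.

K_a = 0.2803; √K_a = 0.5295.
Tension-crack depth z_c = 2c/(γ√K_a) = 2×8.6/(19.6×0.5295) = 1.657 m.
σ_a at base = K_a γ H − 2c√K_a = 0.2803×19.6×4.2 − 2×8.6×0.5295 = 13.97 kPa.
P_a = ½ × 13.97 × (H − z_c) = 0.5×13.97×2.543 = 17.76 kN/m.

17.8 kN/m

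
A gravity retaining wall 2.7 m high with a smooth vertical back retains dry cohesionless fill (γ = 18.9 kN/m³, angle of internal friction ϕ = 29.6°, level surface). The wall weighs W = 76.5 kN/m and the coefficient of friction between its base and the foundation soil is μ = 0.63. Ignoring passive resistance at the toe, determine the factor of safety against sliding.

2.07

K_a = tan²(45° − 29.6°/2) = 0.3387.
P_a = ½K_aγH² = 0.5×0.3387×18.9×2.7² = 23.34 kN/m, acting at H/3 = 0.9000 m above the base.
FS_sliding = μW / P_a = 0.63×76.5 / 23.34 = 2.065.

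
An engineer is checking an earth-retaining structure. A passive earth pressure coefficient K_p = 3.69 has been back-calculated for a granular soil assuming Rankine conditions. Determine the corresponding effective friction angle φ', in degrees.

K_p = (1+sin φ)/(1−sin φ) ⇒ sin φ = (K_p − 1)/(K_p + 1) = 0.5736.
φ = arcsin(0.5736) = 35.00°.

35.0°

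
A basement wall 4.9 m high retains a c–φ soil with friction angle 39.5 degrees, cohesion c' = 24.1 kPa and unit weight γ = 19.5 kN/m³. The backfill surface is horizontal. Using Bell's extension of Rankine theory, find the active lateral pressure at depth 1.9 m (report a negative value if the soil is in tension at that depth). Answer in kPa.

-14.5 kPa

K_a = (1 − sin φ)/(1 + sin φ) = 0.2224.
σ_a = K_a γ z − 2c√K_a = 0.2224×19.5×1.9 − 2×24.1×0.4716 = -14.49 kPa.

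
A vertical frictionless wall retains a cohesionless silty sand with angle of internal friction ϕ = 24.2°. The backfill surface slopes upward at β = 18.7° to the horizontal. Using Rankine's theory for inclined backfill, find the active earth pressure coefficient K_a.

K_a = cos β · (cos β − √(cos²β − cos²φ)) / (cos β + √(cos²β − cos²φ)).
cos β = 0.9472, cos φ = 0.9121, √(cos²β − cos²φ) = 0.2554.
K_a = 0.9472 × (0.9472 − 0.2554)/(0.9472 + 0.2554) = 0.5449.

0.545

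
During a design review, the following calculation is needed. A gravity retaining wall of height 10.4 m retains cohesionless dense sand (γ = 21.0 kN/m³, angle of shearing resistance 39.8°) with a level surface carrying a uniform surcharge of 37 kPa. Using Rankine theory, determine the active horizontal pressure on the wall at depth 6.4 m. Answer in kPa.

K_a = (1 − sin φ)/(1 + sin φ) = 0.2194.
σ_v = γz + q = 21.0 × 6.4 + 37 = 171.4 kPa.
σ_h = K_a σ_v = 0.2194 × 171.4 = 37.61 kPa.

37.6 kPa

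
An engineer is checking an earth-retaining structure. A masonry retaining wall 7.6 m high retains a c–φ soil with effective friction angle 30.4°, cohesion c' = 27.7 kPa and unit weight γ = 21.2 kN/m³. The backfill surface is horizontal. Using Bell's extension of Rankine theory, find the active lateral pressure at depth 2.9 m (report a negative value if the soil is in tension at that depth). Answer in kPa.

K_a = (1 − sin φ)/(1 + sin φ) = 0.3280.
σ_a = K_a γ z − 2c√K_a = 0.3280×21.2×2.9 − 2×27.7×0.5727 = -11.56 kPa.

-11.6 kPa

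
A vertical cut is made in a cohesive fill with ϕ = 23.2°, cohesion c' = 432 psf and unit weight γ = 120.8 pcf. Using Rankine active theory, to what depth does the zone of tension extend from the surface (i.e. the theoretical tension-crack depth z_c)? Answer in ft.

K_a = tan²(45° − 23.2°/2) = 0.4348; √K_a = 0.6594.
The active pressure is zero where K_a γ z = 2c√K_a, so z_c = 2c/(γ√K_a) = 2×432/(120.8×0.6594) = 10.85 ft.

10.8 ft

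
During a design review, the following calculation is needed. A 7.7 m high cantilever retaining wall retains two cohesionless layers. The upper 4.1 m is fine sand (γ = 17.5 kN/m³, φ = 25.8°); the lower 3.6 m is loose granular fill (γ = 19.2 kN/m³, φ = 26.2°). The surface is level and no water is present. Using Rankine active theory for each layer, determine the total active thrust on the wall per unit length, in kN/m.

206 kN/m

K_a1 = tan²(45°−25.8°/2) = 0.3935; K_a2 = tan²(45°−26.2°/2) = 0.3874.
Layer 1: σ at base = K_a1 γ₁ h₁ = 28.23 kPa; P₁ = ½×28.23×4.1 = 57.88.
Layer 2: σ_v at top = γ₁h₁ = 71.75; σ_h top = K_a2×71.75 = 27.80; σ_h base = K_a2×(71.75+19.2×3.6) = 54.58.
P₂ = ½(27.80+54.58)×3.6 = 148.3. Total P_a = 57.88+148.3 = 206.2 kN/m.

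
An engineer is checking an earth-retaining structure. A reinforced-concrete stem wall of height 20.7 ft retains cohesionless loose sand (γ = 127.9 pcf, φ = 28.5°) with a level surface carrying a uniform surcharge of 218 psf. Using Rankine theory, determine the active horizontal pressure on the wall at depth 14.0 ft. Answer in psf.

K_a = (1 − sin φ)/(1 + sin φ) = 0.3540.
σ_v = γz + q = 127.9 × 14.0 + 218 = 2009 psf.
σ_h = K_a σ_v = 0.3540 × 2009 = 710.9 psf.

711 psf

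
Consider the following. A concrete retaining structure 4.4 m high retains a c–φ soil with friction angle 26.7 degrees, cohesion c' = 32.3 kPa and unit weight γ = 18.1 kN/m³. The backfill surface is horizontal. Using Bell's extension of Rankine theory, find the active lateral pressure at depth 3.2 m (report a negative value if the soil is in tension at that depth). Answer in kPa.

-17.8 kPa

K_a = (1 − sin φ)/(1 + sin φ) = 0.3800.
σ_a = K_a γ z − 2c√K_a = 0.3800×18.1×3.2 − 2×32.3×0.6164 = -17.81 kPa.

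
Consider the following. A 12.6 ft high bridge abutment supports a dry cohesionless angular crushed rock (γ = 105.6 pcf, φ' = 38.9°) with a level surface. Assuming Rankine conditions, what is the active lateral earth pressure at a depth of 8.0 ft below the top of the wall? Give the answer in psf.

193 psf

K_a = (1 − sin φ)/(1 + sin φ) = 0.2285.
σ_h = K_a γ z = 0.2285 × 105.6 × 8.0 = 193.1 psf.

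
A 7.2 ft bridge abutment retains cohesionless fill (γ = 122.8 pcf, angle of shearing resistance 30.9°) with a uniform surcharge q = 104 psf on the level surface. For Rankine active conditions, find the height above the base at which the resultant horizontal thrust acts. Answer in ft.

2.63 ft

K_a = 0.3214.
Triangular part P₁ = ½K_aγH² = 1023 at H/3 = 2.400 ft; rectangular part P₂ = K_a q H = 240.7 at H/2 = 3.600 ft.
ȳ = (P₁·2.400 + P₂·3.600)/(P₁+P₂) = 2.629 ft.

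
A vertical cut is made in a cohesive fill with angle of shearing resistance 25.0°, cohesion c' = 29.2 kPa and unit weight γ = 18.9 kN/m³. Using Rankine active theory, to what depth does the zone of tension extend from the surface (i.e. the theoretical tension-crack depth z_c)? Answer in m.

K_a = tan²(45° − 25.0°/2) = 0.4059; √K_a = 0.6371.
The active pressure is zero where K_a γ z = 2c√K_a, so z_c = 2c/(γ√K_a) = 2×29.2/(18.9×0.6371) = 4.850 m.

4.85 m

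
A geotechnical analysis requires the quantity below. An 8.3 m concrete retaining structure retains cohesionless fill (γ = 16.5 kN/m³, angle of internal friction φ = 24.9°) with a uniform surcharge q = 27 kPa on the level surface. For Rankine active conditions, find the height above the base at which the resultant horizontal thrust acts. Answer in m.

K_a = 0.4074.
Triangular part P₁ = ½K_aγH² = 231.6 at H/3 = 2.767 m; rectangular part P₂ = K_a q H = 91.30 at H/2 = 4.150 m.
ȳ = (P₁·2.767 + P₂·4.150)/(P₁+P₂) = 3.158 m.

3.16 m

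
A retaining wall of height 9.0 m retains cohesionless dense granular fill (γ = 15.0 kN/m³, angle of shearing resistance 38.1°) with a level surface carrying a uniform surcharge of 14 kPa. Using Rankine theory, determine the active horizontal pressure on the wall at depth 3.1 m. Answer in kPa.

14.3 kPa

K_a = (1 − sin φ)/(1 + sin φ) = 0.2368.
σ_v = γz + q = 15.0 × 3.1 + 14 = 60.50 kPa.
σ_h = K_a σ_v = 0.2368 × 60.50 = 14.33 kPa.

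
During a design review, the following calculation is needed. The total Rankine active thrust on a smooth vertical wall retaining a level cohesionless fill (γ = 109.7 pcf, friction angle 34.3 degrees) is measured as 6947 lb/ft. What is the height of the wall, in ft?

21.3 ft

K_a = 0.2792. P_a = ½ K_a γ H² ⇒ H = √(2P_a/(K_a γ)).
H = √(2×6947/(0.2792×109.7)) = 21.30 ft.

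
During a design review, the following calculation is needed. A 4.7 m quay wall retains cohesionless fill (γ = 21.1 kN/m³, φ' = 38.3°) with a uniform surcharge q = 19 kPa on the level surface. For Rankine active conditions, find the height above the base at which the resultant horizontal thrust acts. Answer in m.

K_a = 0.2347.
Triangular part P₁ = ½K_aγH² = 54.71 at H/3 = 1.567 m; rectangular part P₂ = K_a q H = 20.96 at H/2 = 2.350 m.
ȳ = (P₁·1.567 + P₂·2.350)/(P₁+P₂) = 1.784 m.

1.78 m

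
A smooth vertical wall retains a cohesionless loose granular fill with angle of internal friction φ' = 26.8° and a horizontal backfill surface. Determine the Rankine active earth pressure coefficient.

0.378

K_a = tan²(45° − φ/2) = tan²(31.60°) = 0.3785.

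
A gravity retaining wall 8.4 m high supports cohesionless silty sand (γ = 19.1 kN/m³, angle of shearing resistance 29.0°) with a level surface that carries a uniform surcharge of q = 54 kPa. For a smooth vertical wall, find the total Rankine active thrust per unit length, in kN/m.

391 kN/m

K_a = tan²(45° − φ/2) = 0.3470.
Soil triangle: ½ K_a γ H² = 0.5×0.3470×19.1×8.4² = 233.8 kN/m.
Surcharge rectangle: K_a q H = 0.3470×54×8.4 = 157.4 kN/m.
Total = 233.8 + 157.4 = 391.2 kN/m.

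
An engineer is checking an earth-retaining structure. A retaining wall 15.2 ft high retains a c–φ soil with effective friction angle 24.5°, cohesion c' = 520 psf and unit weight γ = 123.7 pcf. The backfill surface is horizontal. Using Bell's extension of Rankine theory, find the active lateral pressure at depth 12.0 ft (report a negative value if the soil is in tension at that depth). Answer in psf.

K_a = (1 − sin φ)/(1 + sin φ) = 0.4137.
σ_a = K_a γ z − 2c√K_a = 0.4137×123.7×12.0 − 2×520×0.6432 = -54.80 psf.

-54.8 psf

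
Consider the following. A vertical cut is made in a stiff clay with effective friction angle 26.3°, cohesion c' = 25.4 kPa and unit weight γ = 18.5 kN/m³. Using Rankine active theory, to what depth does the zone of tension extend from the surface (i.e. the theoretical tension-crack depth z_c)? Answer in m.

4.42 m

K_a = tan²(45° − 26.3°/2) = 0.3859; √K_a = 0.6212.
The active pressure is zero where K_a γ z = 2c√K_a, so z_c = 2c/(γ√K_a) = 2×25.4/(18.5×0.6212) = 4.420 m.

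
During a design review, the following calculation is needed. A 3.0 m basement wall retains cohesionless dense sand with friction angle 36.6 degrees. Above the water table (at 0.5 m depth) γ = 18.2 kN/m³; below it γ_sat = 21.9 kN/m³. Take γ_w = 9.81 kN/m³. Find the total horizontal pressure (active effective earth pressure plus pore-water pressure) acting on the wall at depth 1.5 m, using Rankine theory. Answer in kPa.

15.2 kPa

K_a = (1 − sin φ)/(1 + sin φ) = 0.2530.
γ' = 21.9 − 9.81 = 12.09 kN/m³.
Effective vertical stress at 1.5 m: σ'_v = 18.2×0.5 + 12.09×1.00 = 21.19 kPa.
σ'_h = K_a σ'_v = 0.2530 × 21.19 = 5.360 kPa; u = γ_w × 1.00 = 9.810 kPa.
Total σ_h = 5.360 + 9.810 = 15.17 kPa.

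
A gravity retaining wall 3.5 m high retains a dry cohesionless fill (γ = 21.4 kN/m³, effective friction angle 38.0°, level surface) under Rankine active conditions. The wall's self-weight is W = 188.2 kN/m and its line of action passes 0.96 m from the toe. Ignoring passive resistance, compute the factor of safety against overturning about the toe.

4.97

K_a = tan²(45° − 38.0°/2) = 0.2379.
P_a = ½K_aγH² = 0.5×0.2379×21.4×3.5² = 31.18 kN/m, acting at H/3 = 1.167 m above the base.
Overturning moment M_o = P_a × H/3 = 31.18 × 1.167 = 36.38.
Resisting moment M_r = W × 0.96 = 188.2 × 0.96 = 180.7.
FS_overturning = M_r/M_o = 180.7/36.38 = 4.967.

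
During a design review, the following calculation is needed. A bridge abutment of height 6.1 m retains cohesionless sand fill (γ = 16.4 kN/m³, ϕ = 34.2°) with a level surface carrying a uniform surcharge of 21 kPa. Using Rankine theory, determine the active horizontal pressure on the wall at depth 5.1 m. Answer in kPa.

K_a = (1 − sin φ)/(1 + sin φ) = 0.2803.
σ_v = γz + q = 16.4 × 5.1 + 21 = 104.6 kPa.
σ_h = K_a σ_v = 0.2803 × 104.6 = 29.33 kPa.

29.3 kPa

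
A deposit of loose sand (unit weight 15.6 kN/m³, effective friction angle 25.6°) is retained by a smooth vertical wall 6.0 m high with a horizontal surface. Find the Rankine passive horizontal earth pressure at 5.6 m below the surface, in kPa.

220 kPa

K_p = (1 + sin φ)/(1 − sin φ) = 2.522.
σ_h = K_p γ z = 2.522 × 15.6 × 5.6 = 220.3 kPa.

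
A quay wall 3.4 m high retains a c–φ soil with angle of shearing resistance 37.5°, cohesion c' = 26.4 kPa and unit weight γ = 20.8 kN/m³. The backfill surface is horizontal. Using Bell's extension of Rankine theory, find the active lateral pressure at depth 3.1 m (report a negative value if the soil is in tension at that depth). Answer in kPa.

K_a = (1 − sin φ)/(1 + sin φ) = 0.2432.
σ_a = K_a γ z − 2c√K_a = 0.2432×20.8×3.1 − 2×26.4×0.4931 = -10.36 kPa.

-10.4 kPa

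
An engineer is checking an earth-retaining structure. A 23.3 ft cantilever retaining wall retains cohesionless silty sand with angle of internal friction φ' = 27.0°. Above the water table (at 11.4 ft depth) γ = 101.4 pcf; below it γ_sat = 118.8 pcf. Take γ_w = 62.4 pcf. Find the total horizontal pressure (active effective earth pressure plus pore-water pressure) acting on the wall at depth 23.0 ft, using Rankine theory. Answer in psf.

K_a = (1 − sin φ)/(1 + sin φ) = 0.3755.
γ' = 118.8 − 62.4 = 56.40 pcf.
Effective vertical stress at 23.0 ft: σ'_v = 101.4×11.4 + 56.40×11.6 = 1810 psf.
σ'_h = K_a σ'_v = 0.3755 × 1810 = 679.8 psf; u = γ_w × 11.6 = 723.8 psf.
Total σ_h = 679.8 + 723.8 = 1404 psf.

1400 psf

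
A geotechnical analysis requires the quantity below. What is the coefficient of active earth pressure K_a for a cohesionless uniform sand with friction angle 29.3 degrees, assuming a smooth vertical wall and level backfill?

K_a = tan²(45° − φ/2) = tan²(30.35°) = 0.3428.

0.343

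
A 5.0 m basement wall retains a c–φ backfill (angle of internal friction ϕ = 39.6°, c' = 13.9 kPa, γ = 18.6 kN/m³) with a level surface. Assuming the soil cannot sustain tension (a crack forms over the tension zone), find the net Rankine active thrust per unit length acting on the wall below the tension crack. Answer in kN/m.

K_a = 0.2214; √K_a = 0.4706.
Tension-crack depth z_c = 2c/(γ√K_a) = 2×13.9/(18.6×0.4706) = 3.176 m.
σ_a at base = K_a γ H − 2c√K_a = 0.2214×18.6×5.0 − 2×13.9×0.4706 = 7.511 kPa.
P_a = ½ × 7.511 × (H − z_c) = 0.5×7.511×1.824 = 6.849 kN/m.

6.85 kN/m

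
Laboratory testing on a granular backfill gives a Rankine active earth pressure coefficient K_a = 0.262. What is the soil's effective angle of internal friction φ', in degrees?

K_a = tan²(45° − φ/2) ⇒ 45° − φ/2 = arctan(√0.262) = 27.11°.
φ = 2(45° − 27.11°) = 35.79°.

35.8°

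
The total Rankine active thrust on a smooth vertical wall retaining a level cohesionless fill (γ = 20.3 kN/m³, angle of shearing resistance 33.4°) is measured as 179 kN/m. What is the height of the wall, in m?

K_a = 0.2899. P_a = ½ K_a γ H² ⇒ H = √(2P_a/(K_a γ)).
H = √(2×179/(0.2899×20.3)) = 7.799 m.

7.80 m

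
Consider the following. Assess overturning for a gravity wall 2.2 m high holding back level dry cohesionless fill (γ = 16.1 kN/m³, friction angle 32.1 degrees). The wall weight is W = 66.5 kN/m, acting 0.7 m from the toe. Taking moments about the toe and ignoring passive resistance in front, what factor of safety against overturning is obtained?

K_a = tan²(45° − 32.1°/2) = 0.3060.
P_a = ½K_aγH² = 0.5×0.3060×16.1×2.2² = 11.92 kN/m, acting at H/3 = 0.7333 m above the base.
Overturning moment M_o = P_a × H/3 = 11.92 × 0.7333 = 8.743.
Resisting moment M_r = W × 0.7 = 66.5 × 0.7 = 46.55.
FS_overturning = M_r/M_o = 46.55/8.743 = 5.324.

5.32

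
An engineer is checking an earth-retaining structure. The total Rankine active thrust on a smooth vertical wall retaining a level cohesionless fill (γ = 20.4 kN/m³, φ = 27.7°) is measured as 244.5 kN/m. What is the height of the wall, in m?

8.10 m

K_a = 0.3653. P_a = ½ K_a γ H² ⇒ H = √(2P_a/(K_a γ)).
H = √(2×244.5/(0.3653×20.4)) = 8.100 m.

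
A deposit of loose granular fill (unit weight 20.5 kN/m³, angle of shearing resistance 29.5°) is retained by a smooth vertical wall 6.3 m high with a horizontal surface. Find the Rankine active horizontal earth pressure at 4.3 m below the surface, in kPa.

30.0 kPa

K_a = (1 − sin φ)/(1 + sin φ) = 0.3401.
σ_h = K_a γ z = 0.3401 × 20.5 × 4.3 = 29.98 kPa.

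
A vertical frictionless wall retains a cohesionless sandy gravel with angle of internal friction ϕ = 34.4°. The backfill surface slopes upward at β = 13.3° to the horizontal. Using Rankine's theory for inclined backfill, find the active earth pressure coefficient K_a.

0.299

K_a = cos β · (cos β − √(cos²β − cos²φ)) / (cos β + √(cos²β − cos²φ)).
cos β = 0.9732, cos φ = 0.8251, √(cos²β − cos²φ) = 0.5160.
K_a = 0.9732 × (0.9732 − 0.5160)/(0.9732 + 0.5160) = 0.2988.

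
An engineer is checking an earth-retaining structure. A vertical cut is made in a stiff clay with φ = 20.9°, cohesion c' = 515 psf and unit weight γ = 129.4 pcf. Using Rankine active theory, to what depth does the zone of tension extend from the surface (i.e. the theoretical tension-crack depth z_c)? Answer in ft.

11.6 ft

K_a = tan²(45° − 20.9°/2) = 0.4741; √K_a = 0.6886.
The active pressure is zero where K_a γ z = 2c√K_a, so z_c = 2c/(γ√K_a) = 2×515/(129.4×0.6886) = 11.56 ft.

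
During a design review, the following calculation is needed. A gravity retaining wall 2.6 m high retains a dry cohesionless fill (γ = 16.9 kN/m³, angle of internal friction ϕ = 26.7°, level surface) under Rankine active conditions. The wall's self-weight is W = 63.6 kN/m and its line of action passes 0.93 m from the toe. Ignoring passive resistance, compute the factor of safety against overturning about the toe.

3.14

K_a = tan²(45° − 26.7°/2) = 0.3800.
P_a = ½K_aγH² = 0.5×0.3800×16.9×2.6² = 21.70 kN/m, acting at H/3 = 0.8667 m above the base.
Overturning moment M_o = P_a × H/3 = 21.70 × 0.8667 = 18.81.
Resisting moment M_r = W × 0.93 = 63.6 × 0.93 = 59.15.
FS_overturning = M_r/M_o = 59.15/18.81 = 3.144.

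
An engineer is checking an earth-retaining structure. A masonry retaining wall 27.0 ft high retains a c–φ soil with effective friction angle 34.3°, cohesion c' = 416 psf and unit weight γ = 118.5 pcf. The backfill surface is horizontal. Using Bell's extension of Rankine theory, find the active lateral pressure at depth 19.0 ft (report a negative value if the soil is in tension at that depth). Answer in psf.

189 psf

K_a = (1 − sin φ)/(1 + sin φ) = 0.2792.
σ_a = K_a γ z − 2c√K_a = 0.2792×118.5×19.0 − 2×416×0.5284 = 188.9 psf.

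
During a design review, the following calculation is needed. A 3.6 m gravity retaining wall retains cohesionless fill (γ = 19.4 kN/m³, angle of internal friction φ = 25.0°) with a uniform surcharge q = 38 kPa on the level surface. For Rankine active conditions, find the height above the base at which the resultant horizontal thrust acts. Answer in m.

1.51 m

K_a = 0.4059.
Triangular part P₁ = ½K_aγH² = 51.02 at H/3 = 1.200 m; rectangular part P₂ = K_a q H = 55.52 at H/2 = 1.800 m.
ȳ = (P₁·1.200 + P₂·1.800)/(P₁+P₂) = 1.513 m.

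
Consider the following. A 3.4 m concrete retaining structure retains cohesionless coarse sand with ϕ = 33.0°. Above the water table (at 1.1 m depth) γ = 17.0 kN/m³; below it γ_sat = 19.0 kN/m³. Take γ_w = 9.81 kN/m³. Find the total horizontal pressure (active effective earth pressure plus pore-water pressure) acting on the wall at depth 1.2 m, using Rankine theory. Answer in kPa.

6.76 kPa

K_a = (1 − sin φ)/(1 + sin φ) = 0.2948.
γ' = 19.0 − 9.81 = 9.190 kN/m³.
Effective vertical stress at 1.2 m: σ'_v = 17.0×1.1 + 9.190×0.1000 = 19.62 kPa.
σ'_h = K_a σ'_v = 0.2948 × 19.62 = 5.784 kPa; u = γ_w × 0.1000 = 0.9810 kPa.
Total σ_h = 5.784 + 0.9810 = 6.765 kPa.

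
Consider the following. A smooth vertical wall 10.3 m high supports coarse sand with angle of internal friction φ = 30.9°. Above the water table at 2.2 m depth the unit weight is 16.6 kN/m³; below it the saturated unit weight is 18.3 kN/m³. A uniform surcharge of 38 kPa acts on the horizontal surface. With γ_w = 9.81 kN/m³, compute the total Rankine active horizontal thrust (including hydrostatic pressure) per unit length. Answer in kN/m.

645 kN/m

K_a = tan²(45° − φ/2) = 0.3214.
γ' = 18.3 − 9.81 = 8.490 kN/m³. h₂ = H − d_w = 8.1 m.
σ'_h: at surface K_a·q = 12.21; at WT K_a(q+γd_w) = 23.95; at base K_a(q+γd_w+γ'h₂) = 46.05 kPa.
P₁ = ½(12.21+23.95)×2.2 = 39.78; P₂ = ½(23.95+46.05)×8.1 = 283.5; P_w = ½γ_w h₂² = 321.8.
Total = 39.78+283.5+321.8 = 645.1 kN/m.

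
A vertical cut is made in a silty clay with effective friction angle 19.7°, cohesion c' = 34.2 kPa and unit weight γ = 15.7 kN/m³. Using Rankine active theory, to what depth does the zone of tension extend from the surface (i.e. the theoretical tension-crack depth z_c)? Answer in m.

K_a = tan²(45° − 19.7°/2) = 0.4958; √K_a = 0.7041.
The active pressure is zero where K_a γ z = 2c√K_a, so z_c = 2c/(γ√K_a) = 2×34.2/(15.7×0.7041) = 6.187 m.

6.19 m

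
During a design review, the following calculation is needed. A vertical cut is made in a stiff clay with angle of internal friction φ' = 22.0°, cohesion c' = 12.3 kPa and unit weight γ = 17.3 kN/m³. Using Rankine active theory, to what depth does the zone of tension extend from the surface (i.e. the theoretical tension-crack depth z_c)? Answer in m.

2.11 m

K_a = tan²(45° − 22.0°/2) = 0.4550; √K_a = 0.6745.
The active pressure is zero where K_a γ z = 2c√K_a, so z_c = 2c/(γ√K_a) = 2×12.3/(17.3×0.6745) = 2.108 m.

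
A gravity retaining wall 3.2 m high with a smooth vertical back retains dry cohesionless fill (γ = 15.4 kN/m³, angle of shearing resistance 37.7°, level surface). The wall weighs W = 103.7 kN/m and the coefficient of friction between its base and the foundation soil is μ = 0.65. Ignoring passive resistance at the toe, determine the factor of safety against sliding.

3.55

K_a = tan²(45° − 37.7°/2) = 0.2411.
P_a = ½K_aγH² = 0.5×0.2411×15.4×3.2² = 19.01 kN/m, acting at H/3 = 1.067 m above the base.
FS_sliding = μW / P_a = 0.65×103.7 / 19.01 = 3.546.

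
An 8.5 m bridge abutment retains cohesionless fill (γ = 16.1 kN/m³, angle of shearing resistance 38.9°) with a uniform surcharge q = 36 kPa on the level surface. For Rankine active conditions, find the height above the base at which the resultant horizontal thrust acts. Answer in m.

K_a = 0.2285.
Triangular part P₁ = ½K_aγH² = 132.9 at H/3 = 2.833 m; rectangular part P₂ = K_a q H = 69.93 at H/2 = 4.250 m.
ȳ = (P₁·2.833 + P₂·4.250)/(P₁+P₂) = 3.322 m.

3.32 m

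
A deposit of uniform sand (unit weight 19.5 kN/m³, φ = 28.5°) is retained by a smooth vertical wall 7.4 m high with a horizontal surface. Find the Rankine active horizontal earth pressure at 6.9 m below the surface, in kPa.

47.6 kPa

K_a = (1 − sin φ)/(1 + sin φ) = 0.3540.
σ_h = K_a γ z = 0.3540 × 19.5 × 6.9 = 47.62 kPa.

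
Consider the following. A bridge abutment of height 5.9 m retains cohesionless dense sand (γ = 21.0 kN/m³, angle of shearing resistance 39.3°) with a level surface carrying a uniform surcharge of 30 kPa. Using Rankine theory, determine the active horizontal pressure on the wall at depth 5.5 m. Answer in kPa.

32.7 kPa

K_a = (1 − sin φ)/(1 + sin φ) = 0.2245.
σ_v = γz + q = 21.0 × 5.5 + 30 = 145.5 kPa.
σ_h = K_a σ_v = 0.2245 × 145.5 = 32.66 kPa.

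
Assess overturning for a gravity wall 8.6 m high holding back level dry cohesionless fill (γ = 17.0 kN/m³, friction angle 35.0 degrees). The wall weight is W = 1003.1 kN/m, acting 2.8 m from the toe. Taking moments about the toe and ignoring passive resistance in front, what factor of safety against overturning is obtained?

5.75

K_a = tan²(45° − 35.0°/2) = 0.2710.
P_a = ½K_aγH² = 0.5×0.2710×17.0×8.6² = 170.4 kN/m, acting at H/3 = 2.867 m above the base.
Overturning moment M_o = P_a × H/3 = 170.4 × 2.867 = 488.4.
Resisting moment M_r = W × 2.8 = 1003.1 × 2.8 = 2809.
FS_overturning = M_r/M_o = 2809/488.4 = 5.751.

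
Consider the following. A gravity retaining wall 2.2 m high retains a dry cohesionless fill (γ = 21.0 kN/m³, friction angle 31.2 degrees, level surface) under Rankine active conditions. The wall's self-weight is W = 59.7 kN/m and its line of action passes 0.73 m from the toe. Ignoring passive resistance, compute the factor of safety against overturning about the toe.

K_a = tan²(45° − 31.2°/2) = 0.3175.
P_a = ½K_aγH² = 0.5×0.3175×21.0×2.2² = 16.14 kN/m, acting at H/3 = 0.7333 m above the base.
Overturning moment M_o = P_a × H/3 = 16.14 × 0.7333 = 11.83.
Resisting moment M_r = W × 0.73 = 59.7 × 0.73 = 43.58.
FS_overturning = M_r/M_o = 43.58/11.83 = 3.683.

3.68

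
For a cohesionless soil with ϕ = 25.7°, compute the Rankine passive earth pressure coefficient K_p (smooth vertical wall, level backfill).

K_p = (1 + sin φ)/(1 − sin φ) = tan²(45° + 25.7°/2) = 2.531.

2.53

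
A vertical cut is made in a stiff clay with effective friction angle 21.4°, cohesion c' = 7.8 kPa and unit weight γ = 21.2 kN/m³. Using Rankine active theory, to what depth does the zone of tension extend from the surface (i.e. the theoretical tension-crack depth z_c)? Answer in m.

1.08 m

K_a = tan²(45° − 21.4°/2) = 0.4653; √K_a = 0.6822.
The active pressure is zero where K_a γ z = 2c√K_a, so z_c = 2c/(γ√K_a) = 2×7.8/(21.2×0.6822) = 1.079 m.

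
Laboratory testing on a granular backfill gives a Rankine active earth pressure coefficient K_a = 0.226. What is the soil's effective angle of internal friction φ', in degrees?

39.1°

K_a = tan²(45° − φ/2) ⇒ 45° − φ/2 = arctan(√0.226) = 25.43°.
φ = 2(45° − 25.43°) = 39.15°.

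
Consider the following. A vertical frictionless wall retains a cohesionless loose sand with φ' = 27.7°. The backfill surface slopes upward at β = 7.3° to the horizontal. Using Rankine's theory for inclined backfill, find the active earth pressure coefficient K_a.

K_a = cos β · (cos β − √(cos²β − cos²φ)) / (cos β + √(cos²β − cos²φ)).
cos β = 0.9919, cos φ = 0.8854, √(cos²β − cos²φ) = 0.4471.
K_a = 0.9919 × (0.9919 − 0.4471)/(0.9919 + 0.4471) = 0.3755.

0.375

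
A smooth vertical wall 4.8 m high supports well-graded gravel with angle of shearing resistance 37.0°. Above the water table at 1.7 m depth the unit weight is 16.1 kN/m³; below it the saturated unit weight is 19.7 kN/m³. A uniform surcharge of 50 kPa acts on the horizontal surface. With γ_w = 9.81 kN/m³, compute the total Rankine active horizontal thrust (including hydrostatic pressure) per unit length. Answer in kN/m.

K_a = tan²(45° − φ/2) = 0.2486.
γ' = 19.7 − 9.81 = 9.890 kN/m³. h₂ = H − d_w = 3.1 m.
σ'_h: at surface K_a·q = 12.43; at WT K_a(q+γd_w) = 19.23; at base K_a(q+γd_w+γ'h₂) = 26.85 kPa.
P₁ = ½(12.43+19.23)×1.7 = 26.91; P₂ = ½(19.23+26.85)×3.1 = 71.44; P_w = ½γ_w h₂² = 47.14.
Total = 26.91+71.44+47.14 = 145.5 kN/m.

145 kN/m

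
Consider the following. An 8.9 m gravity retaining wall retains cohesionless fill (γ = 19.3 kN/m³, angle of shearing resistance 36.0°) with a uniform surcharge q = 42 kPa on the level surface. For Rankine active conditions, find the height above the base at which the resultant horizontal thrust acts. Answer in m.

3.45 m

K_a = 0.2596.
Triangular part P₁ = ½K_aγH² = 198.4 at H/3 = 2.967 m; rectangular part P₂ = K_a q H = 97.04 at H/2 = 4.450 m.
ȳ = (P₁·2.967 + P₂·4.450)/(P₁+P₂) = 3.454 m.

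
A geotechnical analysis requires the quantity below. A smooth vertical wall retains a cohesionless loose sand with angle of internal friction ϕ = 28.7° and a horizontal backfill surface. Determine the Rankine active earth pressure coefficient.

K_a = (1 − sin φ)/(1 + sin φ) = (1 − sin 28.7°)/(1 + sin 28.7°) = 0.3511.

0.351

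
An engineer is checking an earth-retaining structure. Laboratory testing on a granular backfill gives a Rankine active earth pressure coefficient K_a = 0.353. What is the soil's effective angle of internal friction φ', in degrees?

28.6°

K_a = tan²(45° − φ/2) ⇒ 45° − φ/2 = arctan(√0.353) = 30.72°.
φ = 2(45° − 30.72°) = 28.57°.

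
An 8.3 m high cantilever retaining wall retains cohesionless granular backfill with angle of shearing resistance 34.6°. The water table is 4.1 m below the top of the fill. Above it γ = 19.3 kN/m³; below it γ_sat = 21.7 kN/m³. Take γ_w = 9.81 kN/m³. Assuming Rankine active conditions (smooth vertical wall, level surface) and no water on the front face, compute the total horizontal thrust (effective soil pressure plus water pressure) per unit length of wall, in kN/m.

K_a = tan²(45° − φ/2) = 0.2756.
γ' = 21.7 − 9.81 = 11.89 kN/m³. Depth below WT = 4.2 m.
σ'_h at WT = K_a γ d_w = 21.81 kPa; at base = 21.81 + K_a γ' × 4.2 = 35.58 kPa.
P₁ (0–4.1 m) = ½×21.81×4.1 = 44.71. P₂ (4.1–8.3 m) = ½(21.81+35.58)×4.2 = 120.5.
P_w = ½ γ_w h₂² = 0.5×9.81×4.2² = 86.52. Total = 44.71+120.5+86.52 = 251.8 kN/m.

252 kN/m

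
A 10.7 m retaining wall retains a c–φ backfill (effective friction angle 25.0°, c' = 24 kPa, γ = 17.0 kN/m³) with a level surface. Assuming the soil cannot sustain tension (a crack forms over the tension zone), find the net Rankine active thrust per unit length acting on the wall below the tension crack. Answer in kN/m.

136 kN/m

K_a = 0.4059; √K_a = 0.6371.
Tension-crack depth z_c = 2c/(γ√K_a) = 2×24/(17.0×0.6371) = 4.432 m.
σ_a at base = K_a γ H − 2c√K_a = 0.4059×17.0×10.7 − 2×24×0.6371 = 43.25 kPa.
P_a = ½ × 43.25 × (H − z_c) = 0.5×43.25×6.268 = 135.5 kN/m.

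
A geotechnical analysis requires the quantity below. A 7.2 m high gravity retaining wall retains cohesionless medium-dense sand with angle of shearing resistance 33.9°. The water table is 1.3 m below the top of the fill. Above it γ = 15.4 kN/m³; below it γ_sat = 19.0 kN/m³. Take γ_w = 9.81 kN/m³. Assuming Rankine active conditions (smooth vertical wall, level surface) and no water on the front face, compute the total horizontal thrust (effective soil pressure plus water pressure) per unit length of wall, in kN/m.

253 kN/m

K_a = tan²(45° − φ/2) = 0.2839.
γ' = 19.0 − 9.81 = 9.190 kN/m³. Depth below WT = 5.9 m.
σ'_h at WT = K_a γ d_w = 5.684 kPa; at base = 5.684 + K_a γ' × 5.9 = 21.08 kPa.
P₁ (0–1.3 m) = ½×5.684×1.3 = 3.694. P₂ (1.3–7.2 m) = ½(5.684+21.08)×5.9 = 78.95.
P_w = ½ γ_w h₂² = 0.5×9.81×5.9² = 170.7. Total = 3.694+78.95+170.7 = 253.4 kN/m.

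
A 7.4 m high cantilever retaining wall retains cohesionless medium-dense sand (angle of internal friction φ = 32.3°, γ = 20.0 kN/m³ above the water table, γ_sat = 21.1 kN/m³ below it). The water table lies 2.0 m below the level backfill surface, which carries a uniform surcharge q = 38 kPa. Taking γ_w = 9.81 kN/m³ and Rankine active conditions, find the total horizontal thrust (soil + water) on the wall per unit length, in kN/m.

356 kN/m

K_a = tan²(45° − φ/2) = 0.3035.
γ' = 21.1 − 9.81 = 11.29 kN/m³. h₂ = H − d_w = 5.4 m.
σ'_h: at surface K_a·q = 11.53; at WT K_a(q+γd_w) = 23.67; at base K_a(q+γd_w+γ'h₂) = 42.17 kPa.
P₁ = ½(11.53+23.67)×2.0 = 35.20; P₂ = ½(23.67+42.17)×5.4 = 177.8; P_w = ½γ_w h₂² = 143.0.
Total = 35.20+177.8+143.0 = 356.0 kN/m.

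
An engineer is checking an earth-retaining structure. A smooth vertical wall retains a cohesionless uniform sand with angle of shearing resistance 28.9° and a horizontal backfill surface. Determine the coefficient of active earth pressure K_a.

K_a = tan²(45° − φ/2) = tan²(30.55°) = 0.3484.

0.348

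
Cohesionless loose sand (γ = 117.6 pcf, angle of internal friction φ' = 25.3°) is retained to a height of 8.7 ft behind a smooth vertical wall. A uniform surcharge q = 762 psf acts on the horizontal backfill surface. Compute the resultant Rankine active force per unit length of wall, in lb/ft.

K_a = tan²(45° − φ/2) = 0.4012.
Soil triangle: ½ K_a γ H² = 0.5×0.4012×117.6×8.7² = 1786 lb/ft.
Surcharge rectangle: K_a q H = 0.4012×762×8.7 = 2660 lb/ft.
Total = 1786 + 2660 = 4445 lb/ft.

4450 lb/ft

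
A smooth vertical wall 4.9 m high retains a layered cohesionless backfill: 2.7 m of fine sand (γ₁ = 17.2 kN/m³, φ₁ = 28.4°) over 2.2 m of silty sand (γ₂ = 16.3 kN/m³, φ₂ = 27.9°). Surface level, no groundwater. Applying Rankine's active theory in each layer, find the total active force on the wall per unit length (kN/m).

73.6 kN/m

K_a1 = tan²(45°−28.4°/2) = 0.3554; K_a2 = tan²(45°−27.9°/2) = 0.3625.
Layer 1: σ at base = K_a1 γ₁ h₁ = 16.50 kPa; P₁ = ½×16.50×2.7 = 22.28.
Layer 2: σ_v at top = γ₁h₁ = 46.44; σ_h top = K_a2×46.44 = 16.83; σ_h base = K_a2×(46.44+16.3×2.2) = 29.83.
P₂ = ½(16.83+29.83)×2.2 = 51.33. Total P_a = 22.28+51.33 = 73.61 kN/m.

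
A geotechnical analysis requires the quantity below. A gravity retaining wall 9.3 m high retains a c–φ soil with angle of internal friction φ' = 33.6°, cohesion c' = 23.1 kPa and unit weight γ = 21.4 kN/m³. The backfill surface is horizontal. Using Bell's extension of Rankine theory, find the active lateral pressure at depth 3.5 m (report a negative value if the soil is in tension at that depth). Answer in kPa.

-3.24 kPa

K_a = (1 − sin φ)/(1 + sin φ) = 0.2875.
σ_a = K_a γ z − 2c√K_a = 0.2875×21.4×3.5 − 2×23.1×0.5362 = -3.238 kPa.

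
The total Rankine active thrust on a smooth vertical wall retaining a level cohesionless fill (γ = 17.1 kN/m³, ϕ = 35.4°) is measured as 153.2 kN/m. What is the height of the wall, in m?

K_a = 0.2664. P_a = ½ K_a γ H² ⇒ H = √(2P_a/(K_a γ)).
H = √(2×153.2/(0.2664×17.1)) = 8.201 m.

8.20 m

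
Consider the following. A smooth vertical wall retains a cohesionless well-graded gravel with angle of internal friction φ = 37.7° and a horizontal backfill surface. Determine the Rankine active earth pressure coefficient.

0.241

K_a = (1 − sin φ)/(1 + sin φ) = (1 − sin 37.7°)/(1 + sin 37.7°) = 0.2411.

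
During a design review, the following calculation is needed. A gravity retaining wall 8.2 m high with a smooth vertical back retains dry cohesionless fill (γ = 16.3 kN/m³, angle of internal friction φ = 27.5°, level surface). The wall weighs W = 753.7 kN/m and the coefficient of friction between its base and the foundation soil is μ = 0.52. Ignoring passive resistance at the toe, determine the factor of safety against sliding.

1.94

K_a = tan²(45° − 27.5°/2) = 0.3682.
P_a = ½K_aγH² = 0.5×0.3682×16.3×8.2² = 201.8 kN/m, acting at H/3 = 2.733 m above the base.
FS_sliding = μW / P_a = 0.52×753.7 / 201.8 = 1.942.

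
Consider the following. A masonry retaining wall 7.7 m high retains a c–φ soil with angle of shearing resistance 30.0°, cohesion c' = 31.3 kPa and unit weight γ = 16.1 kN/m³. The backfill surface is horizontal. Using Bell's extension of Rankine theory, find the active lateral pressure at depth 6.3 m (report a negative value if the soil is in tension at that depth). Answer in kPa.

-2.33 kPa

K_a = (1 − sin φ)/(1 + sin φ) = 0.3333.
σ_a = K_a γ z − 2c√K_a = 0.3333×16.1×6.3 − 2×31.3×0.5774 = -2.332 kPa.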